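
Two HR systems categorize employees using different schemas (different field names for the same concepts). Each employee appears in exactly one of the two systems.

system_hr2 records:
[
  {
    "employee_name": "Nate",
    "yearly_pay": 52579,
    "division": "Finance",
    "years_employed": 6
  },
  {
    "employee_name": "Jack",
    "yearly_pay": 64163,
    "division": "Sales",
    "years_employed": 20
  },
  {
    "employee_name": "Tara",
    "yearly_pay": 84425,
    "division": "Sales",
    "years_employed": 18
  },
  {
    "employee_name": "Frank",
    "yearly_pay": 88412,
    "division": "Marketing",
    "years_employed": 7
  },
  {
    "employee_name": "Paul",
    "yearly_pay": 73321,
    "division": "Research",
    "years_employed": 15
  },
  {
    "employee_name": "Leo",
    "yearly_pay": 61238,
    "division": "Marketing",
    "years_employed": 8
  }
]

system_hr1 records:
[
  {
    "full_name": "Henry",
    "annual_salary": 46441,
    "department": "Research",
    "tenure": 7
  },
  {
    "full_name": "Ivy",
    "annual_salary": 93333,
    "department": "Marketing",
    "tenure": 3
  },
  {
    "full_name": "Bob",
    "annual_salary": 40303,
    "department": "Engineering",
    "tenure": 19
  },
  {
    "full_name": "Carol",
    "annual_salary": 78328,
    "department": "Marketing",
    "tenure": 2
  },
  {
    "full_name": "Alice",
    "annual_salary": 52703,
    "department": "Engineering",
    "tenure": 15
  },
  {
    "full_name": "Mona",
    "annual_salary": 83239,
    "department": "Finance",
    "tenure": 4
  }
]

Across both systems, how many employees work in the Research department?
2

Schema mapping: "division" (system_hr2) = "department" (system_hr1) = department

Research employees in system_hr2: 1
Research employees in system_hr1: 1

Total in Research: 1 + 1 = 2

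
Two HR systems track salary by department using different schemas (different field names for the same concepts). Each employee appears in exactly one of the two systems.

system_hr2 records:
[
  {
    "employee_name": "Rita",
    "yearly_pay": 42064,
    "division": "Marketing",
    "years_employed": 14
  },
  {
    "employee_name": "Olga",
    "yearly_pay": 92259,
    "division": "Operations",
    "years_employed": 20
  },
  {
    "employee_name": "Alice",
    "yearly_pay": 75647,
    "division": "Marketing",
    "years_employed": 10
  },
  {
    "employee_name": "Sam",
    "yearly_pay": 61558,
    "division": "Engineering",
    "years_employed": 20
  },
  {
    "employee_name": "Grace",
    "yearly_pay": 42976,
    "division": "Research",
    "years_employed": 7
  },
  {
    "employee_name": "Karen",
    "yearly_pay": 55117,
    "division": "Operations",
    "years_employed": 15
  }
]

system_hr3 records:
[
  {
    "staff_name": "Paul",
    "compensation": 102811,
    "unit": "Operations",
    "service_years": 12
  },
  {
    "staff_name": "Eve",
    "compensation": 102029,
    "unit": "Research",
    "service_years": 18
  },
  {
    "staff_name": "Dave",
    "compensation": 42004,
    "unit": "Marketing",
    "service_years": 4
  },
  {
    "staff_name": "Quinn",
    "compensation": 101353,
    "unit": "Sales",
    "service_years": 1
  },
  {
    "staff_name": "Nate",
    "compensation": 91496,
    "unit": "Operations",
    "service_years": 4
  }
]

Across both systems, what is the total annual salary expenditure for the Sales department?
101353

Schema mappings:
- "division" (system_hr2) = "unit" (system_hr3) = department
- "yearly_pay" (system_hr2) = "compensation" (system_hr3) = salary

Sales salaries from system_hr2: 0
Sales salaries from system_hr3: 101353

Total: 0 + 101353 = 101353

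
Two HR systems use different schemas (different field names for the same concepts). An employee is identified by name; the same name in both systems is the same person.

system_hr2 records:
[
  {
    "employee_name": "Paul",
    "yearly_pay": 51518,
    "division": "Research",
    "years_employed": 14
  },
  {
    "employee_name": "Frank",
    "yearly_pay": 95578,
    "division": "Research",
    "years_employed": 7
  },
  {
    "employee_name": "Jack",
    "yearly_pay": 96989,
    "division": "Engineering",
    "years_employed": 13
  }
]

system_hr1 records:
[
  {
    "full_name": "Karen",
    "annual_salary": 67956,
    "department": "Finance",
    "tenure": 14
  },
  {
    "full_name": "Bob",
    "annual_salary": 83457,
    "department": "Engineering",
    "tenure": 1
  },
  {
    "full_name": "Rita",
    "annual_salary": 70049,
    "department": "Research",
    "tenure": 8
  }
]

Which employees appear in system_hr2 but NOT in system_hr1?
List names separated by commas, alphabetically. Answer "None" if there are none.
Frank, Jack, Paul

Schema mapping: "employee_name" (system_hr2) = "full_name" (system_hr1) = employee name

Names in system_hr2: ['Frank', 'Jack', 'Paul']
Names in system_hr1: ['Bob', 'Karen', 'Rita']

In system_hr2 but not system_hr1: ['Frank', 'Jack', 'Paul']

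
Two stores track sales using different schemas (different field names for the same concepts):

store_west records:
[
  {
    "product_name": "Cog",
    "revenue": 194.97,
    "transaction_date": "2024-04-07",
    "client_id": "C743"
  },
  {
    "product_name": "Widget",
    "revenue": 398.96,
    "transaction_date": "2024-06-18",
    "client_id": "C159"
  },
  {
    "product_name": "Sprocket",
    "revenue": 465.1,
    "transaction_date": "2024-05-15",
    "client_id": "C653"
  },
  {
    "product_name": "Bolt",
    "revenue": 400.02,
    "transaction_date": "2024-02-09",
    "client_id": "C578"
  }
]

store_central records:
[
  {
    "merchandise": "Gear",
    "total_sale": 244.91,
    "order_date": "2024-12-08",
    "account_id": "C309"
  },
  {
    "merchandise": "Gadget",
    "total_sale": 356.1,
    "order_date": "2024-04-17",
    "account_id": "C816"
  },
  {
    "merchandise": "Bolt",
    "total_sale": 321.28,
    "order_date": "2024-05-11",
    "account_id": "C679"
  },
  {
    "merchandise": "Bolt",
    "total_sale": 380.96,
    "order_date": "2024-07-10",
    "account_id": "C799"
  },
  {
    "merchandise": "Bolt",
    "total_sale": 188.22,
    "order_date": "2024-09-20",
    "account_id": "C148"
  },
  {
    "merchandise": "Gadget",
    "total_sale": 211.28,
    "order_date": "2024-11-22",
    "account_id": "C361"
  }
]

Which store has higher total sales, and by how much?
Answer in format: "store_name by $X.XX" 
store_central by $243.70

Schema mapping: "revenue" (store_west) = "total_sale" (store_central) = sale amount

Total for store_west: 1459.05
Total for store_central: 1702.75

Difference: |1459.05 - 1702.75| = 243.70
store_central has higher sales by $243.70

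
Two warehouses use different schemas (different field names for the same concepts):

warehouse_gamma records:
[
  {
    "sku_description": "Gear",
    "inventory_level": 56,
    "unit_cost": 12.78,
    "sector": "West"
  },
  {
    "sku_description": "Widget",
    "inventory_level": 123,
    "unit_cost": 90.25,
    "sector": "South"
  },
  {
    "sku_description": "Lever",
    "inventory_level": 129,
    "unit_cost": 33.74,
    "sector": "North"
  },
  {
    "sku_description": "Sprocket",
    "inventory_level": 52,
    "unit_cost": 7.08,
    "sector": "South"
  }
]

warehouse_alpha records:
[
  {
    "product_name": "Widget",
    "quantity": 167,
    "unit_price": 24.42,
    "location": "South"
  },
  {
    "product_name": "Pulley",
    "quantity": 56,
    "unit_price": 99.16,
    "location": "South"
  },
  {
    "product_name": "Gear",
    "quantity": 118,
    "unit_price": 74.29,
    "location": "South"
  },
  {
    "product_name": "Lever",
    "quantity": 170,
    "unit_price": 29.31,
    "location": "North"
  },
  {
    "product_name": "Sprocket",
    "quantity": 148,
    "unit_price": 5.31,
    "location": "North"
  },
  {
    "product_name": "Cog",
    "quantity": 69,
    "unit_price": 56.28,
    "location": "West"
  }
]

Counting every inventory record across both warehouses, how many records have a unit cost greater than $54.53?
4

Schema mapping: "unit_cost" (warehouse_gamma) = "unit_price" (warehouse_alpha) = unit cost

Records > $54.53 in warehouse_gamma: 1
Records > $54.53 in warehouse_alpha: 3

Total count: 1 + 3 = 4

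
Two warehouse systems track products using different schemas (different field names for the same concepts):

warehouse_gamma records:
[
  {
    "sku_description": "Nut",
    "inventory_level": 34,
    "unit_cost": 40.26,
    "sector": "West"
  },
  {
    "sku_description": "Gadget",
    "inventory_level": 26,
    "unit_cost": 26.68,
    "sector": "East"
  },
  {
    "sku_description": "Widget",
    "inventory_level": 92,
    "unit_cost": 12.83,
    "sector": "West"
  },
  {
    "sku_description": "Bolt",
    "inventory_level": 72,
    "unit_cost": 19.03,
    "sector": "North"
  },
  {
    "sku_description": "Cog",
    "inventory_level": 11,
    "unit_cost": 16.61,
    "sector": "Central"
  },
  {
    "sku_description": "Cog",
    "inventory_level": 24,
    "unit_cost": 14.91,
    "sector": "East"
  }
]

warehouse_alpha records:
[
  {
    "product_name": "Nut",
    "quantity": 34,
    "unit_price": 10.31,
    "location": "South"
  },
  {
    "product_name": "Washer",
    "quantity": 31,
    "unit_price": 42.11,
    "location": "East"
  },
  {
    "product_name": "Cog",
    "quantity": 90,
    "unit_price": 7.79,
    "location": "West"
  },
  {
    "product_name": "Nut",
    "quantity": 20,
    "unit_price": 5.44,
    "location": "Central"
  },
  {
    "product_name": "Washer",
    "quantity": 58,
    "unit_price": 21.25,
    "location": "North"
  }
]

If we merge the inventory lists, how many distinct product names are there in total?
6

Schema mapping: "sku_description" (warehouse_gamma) = "product_name" (warehouse_alpha) = product name

Products in warehouse_gamma: ['Bolt', 'Cog', 'Gadget', 'Nut', 'Widget']
Products in warehouse_alpha: ['Cog', 'Nut', 'Washer']

Union (unique products): ['Bolt', 'Cog', 'Gadget', 'Nut', 'Washer', 'Widget']
Count: 6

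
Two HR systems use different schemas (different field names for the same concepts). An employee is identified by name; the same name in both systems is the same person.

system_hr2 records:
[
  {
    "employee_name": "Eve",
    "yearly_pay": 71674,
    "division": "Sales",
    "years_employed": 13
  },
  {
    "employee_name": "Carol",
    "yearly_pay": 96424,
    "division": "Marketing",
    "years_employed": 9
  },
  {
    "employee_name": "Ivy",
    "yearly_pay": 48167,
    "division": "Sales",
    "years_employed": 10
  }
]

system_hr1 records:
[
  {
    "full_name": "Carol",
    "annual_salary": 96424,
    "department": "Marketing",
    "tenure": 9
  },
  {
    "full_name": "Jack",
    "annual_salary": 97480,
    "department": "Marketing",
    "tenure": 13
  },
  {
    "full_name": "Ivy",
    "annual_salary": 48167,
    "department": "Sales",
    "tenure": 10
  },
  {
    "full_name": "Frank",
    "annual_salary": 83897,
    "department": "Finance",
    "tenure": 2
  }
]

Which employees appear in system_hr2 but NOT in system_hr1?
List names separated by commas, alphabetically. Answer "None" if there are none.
Eve

Schema mapping: "employee_name" (system_hr2) = "full_name" (system_hr1) = employee name

Names in system_hr2: ['Carol', 'Eve', 'Ivy']
Names in system_hr1: ['Carol', 'Frank', 'Ivy', 'Jack']

In system_hr2 but not system_hr1: ['Eve']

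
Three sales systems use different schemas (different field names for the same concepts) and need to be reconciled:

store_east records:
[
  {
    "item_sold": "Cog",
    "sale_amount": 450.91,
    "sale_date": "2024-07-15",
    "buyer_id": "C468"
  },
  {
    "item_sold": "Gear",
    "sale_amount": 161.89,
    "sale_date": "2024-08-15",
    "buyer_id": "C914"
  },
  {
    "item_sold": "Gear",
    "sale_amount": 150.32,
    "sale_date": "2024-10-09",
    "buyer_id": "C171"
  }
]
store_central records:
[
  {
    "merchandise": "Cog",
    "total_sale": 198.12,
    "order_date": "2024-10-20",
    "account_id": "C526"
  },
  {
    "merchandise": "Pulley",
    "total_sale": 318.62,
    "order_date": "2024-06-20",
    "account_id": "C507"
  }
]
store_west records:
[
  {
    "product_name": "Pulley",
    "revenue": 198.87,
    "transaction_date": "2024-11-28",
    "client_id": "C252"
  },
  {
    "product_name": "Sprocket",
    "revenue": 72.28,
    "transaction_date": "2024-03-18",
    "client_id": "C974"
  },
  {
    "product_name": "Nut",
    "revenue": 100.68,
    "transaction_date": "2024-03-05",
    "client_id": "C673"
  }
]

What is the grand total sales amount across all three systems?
1651.69

Schema reconciliation - all amount fields map to sale amount:

store_east (sale_amount): 763.12
store_central (total_sale): 516.74
store_west (revenue): 371.83

Grand total: 1651.69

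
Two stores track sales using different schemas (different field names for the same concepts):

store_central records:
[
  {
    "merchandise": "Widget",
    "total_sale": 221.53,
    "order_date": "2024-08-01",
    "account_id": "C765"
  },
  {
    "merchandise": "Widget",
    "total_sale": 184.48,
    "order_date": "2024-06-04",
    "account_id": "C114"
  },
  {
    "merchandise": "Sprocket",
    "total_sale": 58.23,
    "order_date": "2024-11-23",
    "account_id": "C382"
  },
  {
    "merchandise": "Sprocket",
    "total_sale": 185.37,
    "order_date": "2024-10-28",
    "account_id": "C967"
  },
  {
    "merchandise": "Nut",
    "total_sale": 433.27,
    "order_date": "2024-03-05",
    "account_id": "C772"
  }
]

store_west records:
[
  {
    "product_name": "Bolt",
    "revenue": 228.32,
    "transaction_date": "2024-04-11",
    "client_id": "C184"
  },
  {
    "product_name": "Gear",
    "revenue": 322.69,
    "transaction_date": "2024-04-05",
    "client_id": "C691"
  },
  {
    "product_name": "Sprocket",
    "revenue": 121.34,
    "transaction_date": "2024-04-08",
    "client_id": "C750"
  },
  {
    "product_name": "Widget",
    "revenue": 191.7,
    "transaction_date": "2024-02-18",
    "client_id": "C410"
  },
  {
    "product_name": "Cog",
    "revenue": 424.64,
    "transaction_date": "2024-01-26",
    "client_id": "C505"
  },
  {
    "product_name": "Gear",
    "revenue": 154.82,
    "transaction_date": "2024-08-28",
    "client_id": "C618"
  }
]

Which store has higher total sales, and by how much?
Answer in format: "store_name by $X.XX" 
store_west by $360.63

Schema mapping: "total_sale" (store_central) = "revenue" (store_west) = sale amount

Total for store_central: 1082.88
Total for store_west: 1443.51

Difference: |1082.88 - 1443.51| = 360.63
store_west has higher sales by $360.63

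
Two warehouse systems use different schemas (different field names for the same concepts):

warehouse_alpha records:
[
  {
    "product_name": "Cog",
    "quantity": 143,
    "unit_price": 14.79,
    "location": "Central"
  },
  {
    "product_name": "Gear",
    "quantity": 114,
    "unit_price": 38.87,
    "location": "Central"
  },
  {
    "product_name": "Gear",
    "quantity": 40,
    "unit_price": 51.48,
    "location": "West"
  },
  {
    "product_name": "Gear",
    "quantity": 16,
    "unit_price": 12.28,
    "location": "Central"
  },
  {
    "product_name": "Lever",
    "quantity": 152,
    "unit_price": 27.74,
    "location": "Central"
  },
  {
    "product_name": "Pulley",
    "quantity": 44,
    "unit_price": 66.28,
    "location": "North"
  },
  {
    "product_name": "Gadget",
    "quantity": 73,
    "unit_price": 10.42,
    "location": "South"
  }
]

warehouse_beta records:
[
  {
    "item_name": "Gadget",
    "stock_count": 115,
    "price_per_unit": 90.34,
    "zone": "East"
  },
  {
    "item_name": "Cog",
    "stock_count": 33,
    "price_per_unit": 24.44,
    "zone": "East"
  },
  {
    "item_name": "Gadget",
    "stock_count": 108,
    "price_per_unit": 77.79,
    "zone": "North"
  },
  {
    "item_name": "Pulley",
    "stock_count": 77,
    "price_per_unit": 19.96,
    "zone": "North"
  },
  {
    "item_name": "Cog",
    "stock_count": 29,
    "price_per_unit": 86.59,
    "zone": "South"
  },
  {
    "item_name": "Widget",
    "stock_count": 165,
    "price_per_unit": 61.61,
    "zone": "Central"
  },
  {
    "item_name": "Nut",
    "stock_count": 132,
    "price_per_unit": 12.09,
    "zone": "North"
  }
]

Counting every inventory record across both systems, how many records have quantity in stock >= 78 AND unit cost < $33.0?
3

Schema mappings:
- "quantity" (warehouse_alpha) = "stock_count" (warehouse_beta) = quantity
- "unit_price" (warehouse_alpha) = "price_per_unit" (warehouse_beta) = unit cost

Records meeting both conditions in warehouse_alpha: 2
Records meeting both conditions in warehouse_beta: 1

Total: 2 + 1 = 3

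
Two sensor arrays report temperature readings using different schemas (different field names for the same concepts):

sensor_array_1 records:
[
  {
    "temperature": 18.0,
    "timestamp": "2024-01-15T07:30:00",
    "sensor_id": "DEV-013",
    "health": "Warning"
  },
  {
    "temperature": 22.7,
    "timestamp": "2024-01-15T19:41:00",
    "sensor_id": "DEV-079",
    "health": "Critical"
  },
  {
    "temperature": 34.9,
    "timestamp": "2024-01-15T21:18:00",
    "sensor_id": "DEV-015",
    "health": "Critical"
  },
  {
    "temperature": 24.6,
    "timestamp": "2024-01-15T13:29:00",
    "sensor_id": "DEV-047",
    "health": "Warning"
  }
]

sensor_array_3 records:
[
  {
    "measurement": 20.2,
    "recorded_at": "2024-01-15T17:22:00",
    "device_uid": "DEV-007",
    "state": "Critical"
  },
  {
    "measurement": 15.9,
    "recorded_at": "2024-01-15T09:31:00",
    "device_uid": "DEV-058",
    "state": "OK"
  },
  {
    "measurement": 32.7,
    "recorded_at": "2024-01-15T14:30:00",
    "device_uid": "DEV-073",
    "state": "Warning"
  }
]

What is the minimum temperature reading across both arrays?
15.9

Schema mapping: "temperature" (sensor_array_1) = "measurement" (sensor_array_3) = temperature reading

Minimum in sensor_array_1: 18.0
Minimum in sensor_array_3: 15.9

Overall minimum: min(18.0, 15.9) = 15.9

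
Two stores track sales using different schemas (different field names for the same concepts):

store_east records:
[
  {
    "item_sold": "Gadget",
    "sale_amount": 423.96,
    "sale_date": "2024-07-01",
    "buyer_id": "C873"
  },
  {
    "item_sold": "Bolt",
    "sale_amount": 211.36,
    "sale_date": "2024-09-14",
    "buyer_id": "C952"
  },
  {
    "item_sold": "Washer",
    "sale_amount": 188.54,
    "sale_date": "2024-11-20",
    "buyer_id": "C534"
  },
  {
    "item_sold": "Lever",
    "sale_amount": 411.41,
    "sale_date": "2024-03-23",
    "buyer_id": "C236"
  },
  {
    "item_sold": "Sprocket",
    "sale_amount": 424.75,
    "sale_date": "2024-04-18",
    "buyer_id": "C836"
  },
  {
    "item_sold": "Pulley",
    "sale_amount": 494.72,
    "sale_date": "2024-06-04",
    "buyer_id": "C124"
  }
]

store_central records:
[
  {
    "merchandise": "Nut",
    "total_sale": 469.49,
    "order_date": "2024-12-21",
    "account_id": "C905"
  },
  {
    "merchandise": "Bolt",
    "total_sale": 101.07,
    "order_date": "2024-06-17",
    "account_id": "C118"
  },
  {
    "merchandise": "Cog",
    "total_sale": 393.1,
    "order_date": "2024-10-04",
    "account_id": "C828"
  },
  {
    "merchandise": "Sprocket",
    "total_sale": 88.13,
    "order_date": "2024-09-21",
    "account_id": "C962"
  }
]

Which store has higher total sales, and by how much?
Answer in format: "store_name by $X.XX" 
store_east by $1102.95

Schema mapping: "sale_amount" (store_east) = "total_sale" (store_central) = sale amount

Total for store_east: 2154.74
Total for store_central: 1051.79

Difference: |2154.74 - 1051.79| = 1102.95
store_east has higher sales by $1102.95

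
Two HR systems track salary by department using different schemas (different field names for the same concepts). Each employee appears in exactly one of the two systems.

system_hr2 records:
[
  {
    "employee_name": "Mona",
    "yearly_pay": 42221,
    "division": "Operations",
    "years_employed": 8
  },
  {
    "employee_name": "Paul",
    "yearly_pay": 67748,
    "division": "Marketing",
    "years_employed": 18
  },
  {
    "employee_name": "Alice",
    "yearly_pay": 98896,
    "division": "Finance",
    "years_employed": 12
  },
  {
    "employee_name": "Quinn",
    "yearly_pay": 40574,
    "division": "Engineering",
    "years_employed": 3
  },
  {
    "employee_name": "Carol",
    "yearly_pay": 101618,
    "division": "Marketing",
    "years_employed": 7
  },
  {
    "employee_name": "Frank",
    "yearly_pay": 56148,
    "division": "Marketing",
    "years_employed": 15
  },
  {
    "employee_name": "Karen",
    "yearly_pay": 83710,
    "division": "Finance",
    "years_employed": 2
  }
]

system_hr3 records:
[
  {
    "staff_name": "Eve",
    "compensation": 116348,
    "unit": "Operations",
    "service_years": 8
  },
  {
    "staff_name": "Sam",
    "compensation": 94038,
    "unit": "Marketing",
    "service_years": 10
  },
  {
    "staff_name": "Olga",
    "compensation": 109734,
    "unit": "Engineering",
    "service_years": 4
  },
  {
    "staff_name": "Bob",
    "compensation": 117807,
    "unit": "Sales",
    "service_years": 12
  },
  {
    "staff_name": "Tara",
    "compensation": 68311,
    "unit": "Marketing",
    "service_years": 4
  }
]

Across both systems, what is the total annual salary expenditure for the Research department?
0

Schema mappings:
- "division" (system_hr2) = "unit" (system_hr3) = department
- "yearly_pay" (system_hr2) = "compensation" (system_hr3) = salary

Research salaries from system_hr2: 0
Research salaries from system_hr3: 0

Total: 0 + 0 = 0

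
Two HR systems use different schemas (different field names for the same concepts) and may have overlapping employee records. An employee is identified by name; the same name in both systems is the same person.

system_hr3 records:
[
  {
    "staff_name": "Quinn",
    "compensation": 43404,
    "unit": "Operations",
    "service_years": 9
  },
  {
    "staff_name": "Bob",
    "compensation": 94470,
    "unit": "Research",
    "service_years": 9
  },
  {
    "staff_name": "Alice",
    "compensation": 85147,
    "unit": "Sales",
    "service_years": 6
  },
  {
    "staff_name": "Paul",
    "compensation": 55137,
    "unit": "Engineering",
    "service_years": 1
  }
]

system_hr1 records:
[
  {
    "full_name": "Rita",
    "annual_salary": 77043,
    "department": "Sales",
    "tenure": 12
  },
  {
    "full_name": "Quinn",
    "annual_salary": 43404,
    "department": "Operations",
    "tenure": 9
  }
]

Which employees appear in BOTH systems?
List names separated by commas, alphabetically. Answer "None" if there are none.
Quinn

Schema mapping: "staff_name" (system_hr3) = "full_name" (system_hr1) = employee name

Names in system_hr3: ['Alice', 'Bob', 'Paul', 'Quinn']
Names in system_hr1: ['Quinn', 'Rita']

Intersection: ['Quinn']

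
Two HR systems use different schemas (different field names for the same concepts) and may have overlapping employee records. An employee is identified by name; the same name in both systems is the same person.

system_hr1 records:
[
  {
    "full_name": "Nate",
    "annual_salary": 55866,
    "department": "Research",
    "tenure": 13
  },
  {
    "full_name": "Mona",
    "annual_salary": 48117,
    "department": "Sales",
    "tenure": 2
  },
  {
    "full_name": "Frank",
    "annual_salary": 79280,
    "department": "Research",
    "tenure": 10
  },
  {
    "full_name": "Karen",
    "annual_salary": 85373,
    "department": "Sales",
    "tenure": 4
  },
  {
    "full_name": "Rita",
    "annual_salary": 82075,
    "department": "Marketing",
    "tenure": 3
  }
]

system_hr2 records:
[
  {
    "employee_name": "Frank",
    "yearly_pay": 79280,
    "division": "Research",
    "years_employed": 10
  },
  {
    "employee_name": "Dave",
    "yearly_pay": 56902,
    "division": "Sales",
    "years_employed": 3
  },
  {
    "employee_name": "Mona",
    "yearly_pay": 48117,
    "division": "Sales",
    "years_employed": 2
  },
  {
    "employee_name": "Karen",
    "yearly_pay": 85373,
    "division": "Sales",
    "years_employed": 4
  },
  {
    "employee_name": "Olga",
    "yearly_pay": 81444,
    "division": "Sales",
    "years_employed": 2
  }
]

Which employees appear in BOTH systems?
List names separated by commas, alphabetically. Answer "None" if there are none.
Frank, Karen, Mona

Schema mapping: "full_name" (system_hr1) = "employee_name" (system_hr2) = employee name

Names in system_hr1: ['Frank', 'Karen', 'Mona', 'Nate', 'Rita']
Names in system_hr2: ['Dave', 'Frank', 'Karen', 'Mona', 'Olga']

Intersection: ['Frank', 'Karen', 'Mona']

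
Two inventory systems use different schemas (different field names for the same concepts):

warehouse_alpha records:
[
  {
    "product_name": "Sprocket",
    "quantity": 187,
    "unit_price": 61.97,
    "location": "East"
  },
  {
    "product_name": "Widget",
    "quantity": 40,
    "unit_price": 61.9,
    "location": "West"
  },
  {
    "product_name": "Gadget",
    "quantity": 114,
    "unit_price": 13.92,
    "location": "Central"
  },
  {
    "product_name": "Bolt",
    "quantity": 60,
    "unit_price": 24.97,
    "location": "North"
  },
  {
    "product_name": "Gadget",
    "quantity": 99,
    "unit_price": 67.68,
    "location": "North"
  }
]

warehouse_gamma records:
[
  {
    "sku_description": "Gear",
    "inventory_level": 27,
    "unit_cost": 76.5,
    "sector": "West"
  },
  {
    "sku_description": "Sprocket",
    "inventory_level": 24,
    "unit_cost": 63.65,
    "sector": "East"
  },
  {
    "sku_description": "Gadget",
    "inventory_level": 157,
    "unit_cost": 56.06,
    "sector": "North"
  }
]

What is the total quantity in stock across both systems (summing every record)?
708

To reconcile these schemas, identify the field holding the quantity in stock in each system:
1. In warehouse_alpha it is "quantity"
2. In warehouse_gamma it is "inventory_level"

From warehouse_alpha: 187 + 40 + 114 + 60 + 99 = 500
From warehouse_gamma: 27 + 24 + 157 = 208

Total: 500 + 208 = 708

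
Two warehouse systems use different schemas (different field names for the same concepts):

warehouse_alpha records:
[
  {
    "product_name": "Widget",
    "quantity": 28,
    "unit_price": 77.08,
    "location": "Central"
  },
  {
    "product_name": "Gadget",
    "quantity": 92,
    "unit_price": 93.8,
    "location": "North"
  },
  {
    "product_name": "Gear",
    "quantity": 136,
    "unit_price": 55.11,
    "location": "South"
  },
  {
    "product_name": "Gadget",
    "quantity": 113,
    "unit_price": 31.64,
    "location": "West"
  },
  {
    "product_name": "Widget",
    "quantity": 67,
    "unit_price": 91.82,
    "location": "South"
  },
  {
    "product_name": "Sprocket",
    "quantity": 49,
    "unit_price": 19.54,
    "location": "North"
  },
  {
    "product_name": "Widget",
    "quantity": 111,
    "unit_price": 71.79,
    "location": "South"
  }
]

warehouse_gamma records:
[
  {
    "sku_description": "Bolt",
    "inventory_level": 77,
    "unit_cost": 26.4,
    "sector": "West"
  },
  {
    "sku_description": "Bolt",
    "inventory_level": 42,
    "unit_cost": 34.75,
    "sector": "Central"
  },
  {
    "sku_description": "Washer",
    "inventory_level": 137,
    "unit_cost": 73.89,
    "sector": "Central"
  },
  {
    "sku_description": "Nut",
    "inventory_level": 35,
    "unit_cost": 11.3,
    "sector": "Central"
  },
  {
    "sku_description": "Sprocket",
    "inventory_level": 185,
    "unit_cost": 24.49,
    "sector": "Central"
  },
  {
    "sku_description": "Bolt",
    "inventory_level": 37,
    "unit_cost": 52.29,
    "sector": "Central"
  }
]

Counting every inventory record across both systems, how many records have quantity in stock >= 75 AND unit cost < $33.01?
3

Schema mappings:
- "quantity" (warehouse_alpha) = "inventory_level" (warehouse_gamma) = quantity
- "unit_price" (warehouse_alpha) = "unit_cost" (warehouse_gamma) = unit cost

Records meeting both conditions in warehouse_alpha: 1
Records meeting both conditions in warehouse_gamma: 2

Total: 1 + 2 = 3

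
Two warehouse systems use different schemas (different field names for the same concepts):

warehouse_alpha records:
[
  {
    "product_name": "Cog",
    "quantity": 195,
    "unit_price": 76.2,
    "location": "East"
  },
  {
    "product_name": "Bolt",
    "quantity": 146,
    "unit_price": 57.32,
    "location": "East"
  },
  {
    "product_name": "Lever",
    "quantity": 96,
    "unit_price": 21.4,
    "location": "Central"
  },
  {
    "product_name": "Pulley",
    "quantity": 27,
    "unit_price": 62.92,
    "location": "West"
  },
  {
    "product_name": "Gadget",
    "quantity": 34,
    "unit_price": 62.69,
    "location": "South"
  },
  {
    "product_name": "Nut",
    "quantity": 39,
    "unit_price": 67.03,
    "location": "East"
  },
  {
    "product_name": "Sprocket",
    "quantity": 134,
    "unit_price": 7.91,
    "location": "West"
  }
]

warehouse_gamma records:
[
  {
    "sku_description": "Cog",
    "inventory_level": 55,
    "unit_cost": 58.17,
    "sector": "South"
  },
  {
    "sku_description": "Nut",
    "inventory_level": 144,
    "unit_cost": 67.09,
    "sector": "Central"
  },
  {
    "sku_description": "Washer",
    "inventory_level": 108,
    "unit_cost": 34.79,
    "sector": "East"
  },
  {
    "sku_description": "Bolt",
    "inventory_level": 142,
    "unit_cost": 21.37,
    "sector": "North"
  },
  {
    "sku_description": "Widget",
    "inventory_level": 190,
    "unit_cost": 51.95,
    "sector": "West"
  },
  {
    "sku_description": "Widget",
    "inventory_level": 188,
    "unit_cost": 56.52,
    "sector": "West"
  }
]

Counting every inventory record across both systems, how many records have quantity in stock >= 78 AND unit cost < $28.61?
3

Schema mappings:
- "quantity" (warehouse_alpha) = "inventory_level" (warehouse_gamma) = quantity
- "unit_price" (warehouse_alpha) = "unit_cost" (warehouse_gamma) = unit cost

Records meeting both conditions in warehouse_alpha: 2
Records meeting both conditions in warehouse_gamma: 1

Total: 2 + 1 = 3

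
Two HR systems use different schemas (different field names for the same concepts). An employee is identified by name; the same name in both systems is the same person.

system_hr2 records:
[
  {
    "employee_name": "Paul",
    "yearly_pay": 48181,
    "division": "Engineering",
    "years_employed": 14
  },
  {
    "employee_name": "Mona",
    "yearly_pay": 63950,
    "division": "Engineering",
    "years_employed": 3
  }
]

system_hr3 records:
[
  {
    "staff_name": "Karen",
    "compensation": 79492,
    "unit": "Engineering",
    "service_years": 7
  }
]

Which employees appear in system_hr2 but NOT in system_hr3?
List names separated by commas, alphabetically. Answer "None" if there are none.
Mona, Paul

Schema mapping: "employee_name" (system_hr2) = "staff_name" (system_hr3) = employee name

Names in system_hr2: ['Mona', 'Paul']
Names in system_hr3: ['Karen']

In system_hr2 but not system_hr3: ['Mona', 'Paul']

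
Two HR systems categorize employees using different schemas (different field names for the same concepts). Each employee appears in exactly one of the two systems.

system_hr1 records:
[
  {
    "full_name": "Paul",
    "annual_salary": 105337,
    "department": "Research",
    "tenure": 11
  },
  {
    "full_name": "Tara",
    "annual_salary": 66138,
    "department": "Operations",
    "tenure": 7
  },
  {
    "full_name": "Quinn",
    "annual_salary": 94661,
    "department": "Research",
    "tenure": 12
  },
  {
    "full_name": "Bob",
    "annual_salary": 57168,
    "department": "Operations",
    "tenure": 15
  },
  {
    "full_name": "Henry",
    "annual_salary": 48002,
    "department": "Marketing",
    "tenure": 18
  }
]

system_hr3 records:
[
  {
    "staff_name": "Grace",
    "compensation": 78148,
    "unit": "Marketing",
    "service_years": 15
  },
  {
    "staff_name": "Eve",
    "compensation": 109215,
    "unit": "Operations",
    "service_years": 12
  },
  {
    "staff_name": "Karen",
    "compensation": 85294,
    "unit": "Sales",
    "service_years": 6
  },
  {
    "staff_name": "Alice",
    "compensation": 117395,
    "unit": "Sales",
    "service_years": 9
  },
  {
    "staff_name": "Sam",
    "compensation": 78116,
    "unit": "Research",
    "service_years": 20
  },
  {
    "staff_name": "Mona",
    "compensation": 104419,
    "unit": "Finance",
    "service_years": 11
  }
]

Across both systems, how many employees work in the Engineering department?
0

Schema mapping: "department" (system_hr1) = "unit" (system_hr3) = department

Engineering employees in system_hr1: 0
Engineering employees in system_hr3: 0

Total in Engineering: 0 + 0 = 0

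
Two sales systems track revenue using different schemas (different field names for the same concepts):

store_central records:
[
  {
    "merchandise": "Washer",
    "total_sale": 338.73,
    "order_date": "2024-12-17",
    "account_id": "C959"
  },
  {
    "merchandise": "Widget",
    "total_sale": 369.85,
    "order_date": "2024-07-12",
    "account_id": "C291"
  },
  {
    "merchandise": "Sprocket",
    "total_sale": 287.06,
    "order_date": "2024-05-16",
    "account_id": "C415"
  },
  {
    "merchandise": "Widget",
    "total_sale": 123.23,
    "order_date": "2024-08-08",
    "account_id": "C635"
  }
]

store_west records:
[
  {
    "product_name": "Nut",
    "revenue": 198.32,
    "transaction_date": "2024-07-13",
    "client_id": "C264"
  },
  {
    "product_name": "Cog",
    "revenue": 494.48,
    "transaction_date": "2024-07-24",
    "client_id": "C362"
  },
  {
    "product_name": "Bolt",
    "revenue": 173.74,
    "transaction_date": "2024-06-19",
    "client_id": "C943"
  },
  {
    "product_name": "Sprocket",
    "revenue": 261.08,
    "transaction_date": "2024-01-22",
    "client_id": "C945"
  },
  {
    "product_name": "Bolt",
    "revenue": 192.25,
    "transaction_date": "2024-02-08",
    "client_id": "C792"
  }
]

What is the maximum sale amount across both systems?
494.48

Reconcile: "total_sale" (store_central) = "revenue" (store_west) = sale amount

Maximum in store_central: 369.85
Maximum in store_west: 494.48

Overall maximum: max(369.85, 494.48) = 494.48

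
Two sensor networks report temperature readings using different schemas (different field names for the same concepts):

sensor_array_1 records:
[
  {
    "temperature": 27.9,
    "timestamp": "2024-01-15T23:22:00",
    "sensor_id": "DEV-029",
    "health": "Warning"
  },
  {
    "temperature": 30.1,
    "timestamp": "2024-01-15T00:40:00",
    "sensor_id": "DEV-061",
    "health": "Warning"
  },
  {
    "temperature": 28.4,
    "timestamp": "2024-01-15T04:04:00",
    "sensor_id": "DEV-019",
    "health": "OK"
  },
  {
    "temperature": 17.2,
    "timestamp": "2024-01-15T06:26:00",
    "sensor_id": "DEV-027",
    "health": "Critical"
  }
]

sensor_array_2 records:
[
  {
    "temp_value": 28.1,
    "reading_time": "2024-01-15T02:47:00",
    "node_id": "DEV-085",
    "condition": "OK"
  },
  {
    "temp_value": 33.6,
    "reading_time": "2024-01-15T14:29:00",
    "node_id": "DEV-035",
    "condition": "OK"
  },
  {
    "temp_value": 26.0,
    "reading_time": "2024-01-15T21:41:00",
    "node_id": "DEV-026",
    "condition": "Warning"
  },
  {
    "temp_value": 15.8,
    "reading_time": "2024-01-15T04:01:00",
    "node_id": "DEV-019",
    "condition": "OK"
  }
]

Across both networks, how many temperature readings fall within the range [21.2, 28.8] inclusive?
4

Schema mapping: "temperature" (sensor_array_1) = "temp_value" (sensor_array_2) = temperature

Readings in [21.2, 28.8] from sensor_array_1: 2
Readings in [21.2, 28.8] from sensor_array_2: 2

Total count: 2 + 2 = 4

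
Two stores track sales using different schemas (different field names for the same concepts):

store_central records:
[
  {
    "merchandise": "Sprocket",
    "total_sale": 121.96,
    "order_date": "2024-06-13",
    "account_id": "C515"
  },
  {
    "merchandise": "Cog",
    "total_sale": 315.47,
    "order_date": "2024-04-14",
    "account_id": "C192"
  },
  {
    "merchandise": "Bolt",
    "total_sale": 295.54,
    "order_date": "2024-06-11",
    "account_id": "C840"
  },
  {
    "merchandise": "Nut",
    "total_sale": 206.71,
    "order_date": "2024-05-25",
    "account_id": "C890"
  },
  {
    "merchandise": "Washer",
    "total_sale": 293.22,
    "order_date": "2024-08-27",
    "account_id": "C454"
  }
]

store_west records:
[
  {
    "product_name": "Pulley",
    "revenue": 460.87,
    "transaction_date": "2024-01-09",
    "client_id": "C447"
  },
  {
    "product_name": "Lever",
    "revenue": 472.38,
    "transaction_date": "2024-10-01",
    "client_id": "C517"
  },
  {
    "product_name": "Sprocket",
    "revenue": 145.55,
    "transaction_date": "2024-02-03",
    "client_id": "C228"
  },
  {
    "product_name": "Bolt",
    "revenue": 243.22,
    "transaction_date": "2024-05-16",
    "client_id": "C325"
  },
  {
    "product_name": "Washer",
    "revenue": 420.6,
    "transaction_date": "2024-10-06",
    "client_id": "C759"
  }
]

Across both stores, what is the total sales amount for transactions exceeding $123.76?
2853.56

Schema mapping: "total_sale" (store_central) = "revenue" (store_west) = sale amount

Sum of sales > $123.76 in store_central: 1110.94
Sum of sales > $123.76 in store_west: 1742.62

Total: 1110.94 + 1742.62 = 2853.56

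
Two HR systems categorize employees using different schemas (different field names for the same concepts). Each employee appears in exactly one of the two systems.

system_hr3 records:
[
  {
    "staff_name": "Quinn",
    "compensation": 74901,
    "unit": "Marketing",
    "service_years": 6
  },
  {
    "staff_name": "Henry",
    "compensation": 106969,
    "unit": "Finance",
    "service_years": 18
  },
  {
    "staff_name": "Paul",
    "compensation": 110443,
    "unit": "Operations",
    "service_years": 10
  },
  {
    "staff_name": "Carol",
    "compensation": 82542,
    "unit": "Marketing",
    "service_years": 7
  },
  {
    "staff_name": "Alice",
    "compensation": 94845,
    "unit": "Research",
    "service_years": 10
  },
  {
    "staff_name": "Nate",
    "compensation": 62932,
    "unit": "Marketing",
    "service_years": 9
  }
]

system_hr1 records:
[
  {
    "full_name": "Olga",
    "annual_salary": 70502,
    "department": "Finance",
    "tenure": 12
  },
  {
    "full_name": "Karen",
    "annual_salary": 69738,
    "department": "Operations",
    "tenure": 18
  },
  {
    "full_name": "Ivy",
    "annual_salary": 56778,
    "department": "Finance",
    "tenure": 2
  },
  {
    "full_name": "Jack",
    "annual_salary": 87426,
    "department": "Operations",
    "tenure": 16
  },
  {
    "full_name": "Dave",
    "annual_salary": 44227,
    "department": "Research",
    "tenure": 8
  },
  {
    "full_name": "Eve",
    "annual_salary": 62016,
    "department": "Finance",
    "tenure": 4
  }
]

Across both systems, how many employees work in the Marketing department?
3

Schema mapping: "unit" (system_hr3) = "department" (system_hr1) = department

Marketing employees in system_hr3: 3
Marketing employees in system_hr1: 0

Total in Marketing: 3 + 0 = 3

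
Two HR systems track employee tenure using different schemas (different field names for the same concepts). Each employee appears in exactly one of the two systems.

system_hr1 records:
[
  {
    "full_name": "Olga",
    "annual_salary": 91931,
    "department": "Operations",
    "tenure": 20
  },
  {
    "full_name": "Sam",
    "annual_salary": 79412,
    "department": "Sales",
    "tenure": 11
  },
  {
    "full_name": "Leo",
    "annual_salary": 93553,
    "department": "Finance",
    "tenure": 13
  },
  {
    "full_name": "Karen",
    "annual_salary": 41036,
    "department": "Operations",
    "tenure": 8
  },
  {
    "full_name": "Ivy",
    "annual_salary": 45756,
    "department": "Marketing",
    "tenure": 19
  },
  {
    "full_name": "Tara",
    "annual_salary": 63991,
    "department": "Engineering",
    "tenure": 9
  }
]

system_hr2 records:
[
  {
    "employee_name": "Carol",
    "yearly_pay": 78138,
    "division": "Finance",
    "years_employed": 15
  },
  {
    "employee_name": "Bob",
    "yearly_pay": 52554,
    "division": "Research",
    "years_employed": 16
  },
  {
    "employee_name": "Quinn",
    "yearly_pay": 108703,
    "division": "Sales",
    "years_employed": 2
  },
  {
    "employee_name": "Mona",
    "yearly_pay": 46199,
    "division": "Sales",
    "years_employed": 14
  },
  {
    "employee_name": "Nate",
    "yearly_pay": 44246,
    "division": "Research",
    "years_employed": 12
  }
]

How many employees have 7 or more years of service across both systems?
10

Reconcile schemas: "tenure" (system_hr1) = "years_employed" (system_hr2) = years of service

From system_hr1: 6 employees with >= 7 years
From system_hr2: 4 employees with >= 7 years

Total: 6 + 4 = 10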